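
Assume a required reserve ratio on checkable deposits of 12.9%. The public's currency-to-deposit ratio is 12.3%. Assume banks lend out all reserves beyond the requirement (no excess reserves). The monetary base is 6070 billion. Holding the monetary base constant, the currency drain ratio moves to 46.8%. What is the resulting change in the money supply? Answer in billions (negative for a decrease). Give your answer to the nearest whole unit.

Initially m₁ = (1 + 0.123) / (0.129 + 0.123) ≈ 4.45635, so M₁ = 4.45635 × 6070 = 27050.0445 billion.
After the change m₂ = (1 + 0.468) / (0.129 + 0.468) ≈ 2.45896, so M₂ = 2.45896 × 6070 = 14925.8872 billion.
ΔM = M₂ − M₁ = 14925.8872 − 27050.0445 = -12124.1573 billion.

-12124 billion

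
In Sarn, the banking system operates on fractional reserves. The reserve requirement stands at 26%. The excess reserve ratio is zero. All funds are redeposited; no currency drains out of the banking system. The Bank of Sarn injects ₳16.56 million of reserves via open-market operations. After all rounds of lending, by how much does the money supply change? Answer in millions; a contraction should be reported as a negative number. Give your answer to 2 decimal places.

The simple money multiplier is m = 1/rr = 1/0.26 ≈ 3.84615.
An open-market purchase increases the monetary base by 16.56 million, so ΔM = m × ΔMB = 3.84615 × 16.56 ≈ 63.6922 million.

₳63.69 million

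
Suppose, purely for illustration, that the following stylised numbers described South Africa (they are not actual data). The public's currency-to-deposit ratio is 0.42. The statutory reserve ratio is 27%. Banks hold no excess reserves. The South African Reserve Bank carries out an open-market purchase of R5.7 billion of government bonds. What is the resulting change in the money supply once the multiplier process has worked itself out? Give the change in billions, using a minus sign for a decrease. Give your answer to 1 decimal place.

R11.7 billion

The money multiplier is m = (1 + c) / (rr + c) = (1 + 0.42) / (0.27 + 0.42) ≈ 2.0580.
The purchase adds 5.7 billion of base, so ΔM = m × ΔMB = 2.0580 × (+5.7) = 11.7306 billion.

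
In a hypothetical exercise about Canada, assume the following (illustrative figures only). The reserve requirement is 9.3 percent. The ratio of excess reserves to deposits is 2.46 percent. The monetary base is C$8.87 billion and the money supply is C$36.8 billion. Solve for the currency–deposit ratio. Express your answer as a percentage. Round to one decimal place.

Using m = M/MB = 36.8/8.87 ≈ 4.148816. From m = (1 + c)/(c + rr + e), rearranging gives 1 + c = m·(c + rr + e), so c·(1 − m) = m·(rr + e) − 1.
Hence c = [m·(rr + e) − 1]/(1 − m) = [4.148816 × (0.093 + 0.0246) − 1] / (1 − 4.148816) ≈ 0.162632.

16.3%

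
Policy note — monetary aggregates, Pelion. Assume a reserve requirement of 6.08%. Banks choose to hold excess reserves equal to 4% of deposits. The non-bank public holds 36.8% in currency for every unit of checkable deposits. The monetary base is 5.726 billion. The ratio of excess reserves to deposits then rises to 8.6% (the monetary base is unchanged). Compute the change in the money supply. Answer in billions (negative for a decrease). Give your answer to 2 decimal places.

Initially m₁ = (1 + 0.368) / (0.0608 + 0.04 + 0.368) ≈ 2.9181, so M₁ = 2.9181 × 5.726 ≈ 16.709 billion.
After the change m₂ = (1 + 0.368) / (0.0608 + 0.086 + 0.368) ≈ 2.6573, so M₂ = 2.6573 × 5.726 ≈ 15.2157 billion.
ΔM = M₂ − M₁ = 15.2157 − 16.709 = -1.4933 billion.

-1.49 billion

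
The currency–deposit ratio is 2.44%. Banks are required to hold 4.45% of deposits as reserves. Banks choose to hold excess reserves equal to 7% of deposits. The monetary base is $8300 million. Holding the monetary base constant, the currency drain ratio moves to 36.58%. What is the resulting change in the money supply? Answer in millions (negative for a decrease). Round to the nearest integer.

-37611 million

Initially m₁ = (1 + 0.0244) / (0.0445 + 0.07 + 0.0244) ≈ 7.37509, so M₁ = 7.37509 × 8300 = 61213.247 million.
After the change m₂ = (1 + 0.3658) / (0.0445 + 0.07 + 0.3658) ≈ 2.84364, so M₂ = 2.84364 × 8300 = 23602.212 million.
ΔM = M₂ − M₁ = 23602.212 − 61213.247 = -37611.035 million.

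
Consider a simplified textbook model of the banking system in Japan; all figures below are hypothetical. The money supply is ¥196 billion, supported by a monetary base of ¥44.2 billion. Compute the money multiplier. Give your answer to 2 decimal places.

The money multiplier is m = M / MB = 196 / 44.2 ≈ 4.43439.

4.43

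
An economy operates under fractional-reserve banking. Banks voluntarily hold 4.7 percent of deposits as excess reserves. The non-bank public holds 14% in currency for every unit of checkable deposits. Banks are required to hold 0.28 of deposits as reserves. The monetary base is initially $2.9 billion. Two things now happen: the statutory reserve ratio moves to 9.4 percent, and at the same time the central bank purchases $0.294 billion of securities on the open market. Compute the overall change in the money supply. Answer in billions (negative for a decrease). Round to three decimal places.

$5.879 billion

Before: m₁ = (1 + 0.14) / (0.28 + 0.047 + 0.14) ≈ 2.44111, MB₁ = 2.9, so M₁ = 2.44111 × 2.9 ≈ 7.0792 billion.
After: m₂ = (1 + 0.14) / (0.094 + 0.047 + 0.14) ≈ 4.05694, MB₂ = 2.9 + 0.294 = 3.194, so M₂ = 4.05694 × 3.194 ≈ 12.9579 billion.
ΔM = M₂ − M₁ = 12.9579 − 7.0792 = 5.8787 billion.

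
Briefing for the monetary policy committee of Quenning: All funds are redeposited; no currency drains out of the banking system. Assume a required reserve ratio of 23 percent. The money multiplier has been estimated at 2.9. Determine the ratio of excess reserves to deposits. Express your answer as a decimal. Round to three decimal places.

Using m = 2.9. Since m = (1 + c)/(c + rr + e), the denominator satisfies c + rr + e = (1 + c)/m = (1 + 0) / 2.9 ≈ 0.344828.
With c = 0 and rr = 0.23, the ratio of excess reserves to deposits is 0.344828 − 0 − 0.23 = 0.114828.

0.115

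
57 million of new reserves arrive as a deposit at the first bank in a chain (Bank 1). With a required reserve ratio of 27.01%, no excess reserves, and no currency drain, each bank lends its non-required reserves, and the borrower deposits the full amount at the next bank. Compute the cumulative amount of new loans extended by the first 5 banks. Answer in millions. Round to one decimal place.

122.1 million

Bank i lends (1 − rr)^i of the original deposit: Bank 1 lends 57·0.7299 = 41.6043, Bank 2 lends 57·0.7299² ≈ 30.3670, and so on.
Summing a geometric series: total = 57·[0.7299·(1 − 0.7299^5) / (1 − 0.7299)] ≈ 122.1227 million.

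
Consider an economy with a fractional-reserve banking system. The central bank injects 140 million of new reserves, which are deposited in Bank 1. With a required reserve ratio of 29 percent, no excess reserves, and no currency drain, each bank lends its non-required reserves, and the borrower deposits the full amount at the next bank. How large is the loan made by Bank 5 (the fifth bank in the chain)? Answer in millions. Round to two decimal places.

25.26 million

Each bank lends a fraction (1 − rr) = 0.7100 of the deposit it receives, so Bank 5 receives 140·0.7100^4 and lends 140·0.7100^5 ≈ 25.2592 million.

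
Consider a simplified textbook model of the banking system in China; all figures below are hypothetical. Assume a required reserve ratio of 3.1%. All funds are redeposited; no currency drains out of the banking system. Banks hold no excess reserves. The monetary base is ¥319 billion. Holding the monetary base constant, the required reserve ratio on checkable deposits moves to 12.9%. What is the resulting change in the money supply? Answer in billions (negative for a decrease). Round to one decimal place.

Initially m₁ = 1 / (0.031) ≈ 32.25806, so M₁ = 32.25806 × 319 ≈ 10290.3211 billion.
After the change m₂ = 1 / (0.129) ≈ 7.75194, so M₂ = 7.75194 × 319 ≈ 2472.8689 billion.
ΔM = M₂ − M₁ = 2472.8689 − 10290.3211 = -7817.4522 billion.

-7817.5 billion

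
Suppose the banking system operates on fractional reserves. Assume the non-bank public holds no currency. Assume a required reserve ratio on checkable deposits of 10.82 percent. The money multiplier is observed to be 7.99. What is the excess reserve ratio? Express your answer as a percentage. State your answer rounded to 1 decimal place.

Using m = 7.99. Since m = (1 + c)/(c + rr + e), the denominator satisfies c + rr + e = (1 + c)/m = (1 + 0) / 7.99 ≈ 0.125156.
With c = 0 and rr = 0.1082, the excess reserve ratio is 0.125156 − 0 − 0.1082 = 0.016956.

1.7%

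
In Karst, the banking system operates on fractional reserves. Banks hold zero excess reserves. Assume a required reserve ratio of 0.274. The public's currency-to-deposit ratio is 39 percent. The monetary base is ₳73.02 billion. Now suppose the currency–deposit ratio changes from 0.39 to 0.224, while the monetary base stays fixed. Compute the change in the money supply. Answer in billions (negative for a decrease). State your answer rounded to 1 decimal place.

₳26.6 billion

Initially m₁ = (1 + 0.39) / (0.274 + 0.39) ≈ 2.0934, so M₁ = 2.0934 × 73.02 ≈ 152.8601 billion.
After the change m₂ = (1 + 0.224) / (0.274 + 0.224) ≈ 2.4578, so M₂ = 2.4578 × 73.02 ≈ 179.4686 billion.
ΔM = M₂ − M₁ = 179.4686 − 152.8601 = 26.6085 billion.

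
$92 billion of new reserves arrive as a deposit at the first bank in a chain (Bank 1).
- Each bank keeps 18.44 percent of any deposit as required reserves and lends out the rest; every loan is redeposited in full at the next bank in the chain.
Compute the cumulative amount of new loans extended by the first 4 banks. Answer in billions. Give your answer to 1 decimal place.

Bank i lends (1 − rr)^i of the original deposit: Bank 1 lends 92·0.8156 = 75.0352, Bank 2 lends 92·0.8156² ≈ 61.1987, and so on.
Summing a geometric series: total = 92·[0.8156·(1 − 0.8156^4) / (1 − 0.8156)] ≈ 226.8572 billion.

$226.9 billion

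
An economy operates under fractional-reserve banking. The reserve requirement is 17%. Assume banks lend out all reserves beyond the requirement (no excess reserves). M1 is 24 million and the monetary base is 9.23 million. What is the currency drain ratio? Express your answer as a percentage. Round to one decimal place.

Using m = M/MB = 24/9.23 ≈ 2.600217. From m = (1 + c)/(c + rr + e), rearranging gives 1 + c = m·(c + rr + e), so c·(1 − m) = m·(rr + e) − 1.
Hence c = [m·(rr + e) − 1]/(1 − m) = [2.600217 × (0.17 + 0) − 1] / (1 − 2.600217) ≈ 0.348680.

34.9%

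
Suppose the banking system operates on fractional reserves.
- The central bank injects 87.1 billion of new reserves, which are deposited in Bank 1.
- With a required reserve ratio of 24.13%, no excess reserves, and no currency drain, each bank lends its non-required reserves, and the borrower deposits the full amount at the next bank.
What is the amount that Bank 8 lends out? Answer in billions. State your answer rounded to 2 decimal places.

9.56 billion

Each bank lends a fraction (1 − rr) = 0.7587 of the deposit it receives, so Bank 8 receives 87.1·0.7587^7 and lends 87.1·0.7587^8 ≈ 9.5627 billion.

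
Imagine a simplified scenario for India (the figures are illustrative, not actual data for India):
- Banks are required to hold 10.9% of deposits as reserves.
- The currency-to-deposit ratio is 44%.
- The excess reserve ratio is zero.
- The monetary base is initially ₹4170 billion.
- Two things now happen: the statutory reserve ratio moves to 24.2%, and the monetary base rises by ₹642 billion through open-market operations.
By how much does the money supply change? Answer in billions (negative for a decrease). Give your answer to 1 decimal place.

Before: m₁ = (1 + 0.44) / (0.109 + 0.44) ≈ 2.622951, MB₁ = 4170, so M₁ = 2.622951 × 4170 ≈ 10937.7057 billion.
After: m₂ = (1 + 0.44) / (0.242 + 0.44) ≈ 2.111437, MB₂ = 4170 + 642 = 4812, so M₂ = 2.111437 × 4812 ≈ 10160.2348 billion.
ΔM = M₂ − M₁ = 10160.2348 − 10937.7057 = -777.4709 billion.

-777.5 billion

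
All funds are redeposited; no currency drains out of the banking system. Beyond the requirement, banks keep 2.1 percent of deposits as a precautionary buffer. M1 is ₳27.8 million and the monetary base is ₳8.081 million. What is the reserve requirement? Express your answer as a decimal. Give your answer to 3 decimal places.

Using m = M/MB = 27.8/8.081 ≈ 3.440168. Since m = (1 + c)/(c + rr + e), the denominator satisfies c + rr + e = (1 + c)/m = (1 + 0) / 3.440168 ≈ 0.290683.
With c = 0 and e = 0.021, the reserve requirement is 0.290683 − 0 − 0.021 = 0.269683.

0.270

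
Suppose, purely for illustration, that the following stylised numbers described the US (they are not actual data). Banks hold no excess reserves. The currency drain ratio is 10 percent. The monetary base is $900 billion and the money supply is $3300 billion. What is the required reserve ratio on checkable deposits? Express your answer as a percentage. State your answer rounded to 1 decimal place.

20.0%

Using m = M/MB = 3300/900 ≈ 3.666667. Since m = (1 + c)/(c + rr + e), the denominator satisfies c + rr + e = (1 + c)/m = (1 + 0.1) / 3.666667 ≈ 0.300000.
With c = 0.1 and e = 0, the required reserve ratio on checkable deposits is 0.300000 − 0.1 − 0 = 0.2.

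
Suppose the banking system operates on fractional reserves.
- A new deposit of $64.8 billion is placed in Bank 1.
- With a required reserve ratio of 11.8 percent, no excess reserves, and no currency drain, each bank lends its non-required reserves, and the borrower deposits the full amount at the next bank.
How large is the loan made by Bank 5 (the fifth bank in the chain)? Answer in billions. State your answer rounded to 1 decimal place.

$34.6 billion

Each bank lends a fraction (1 − rr) = 0.8820 of the deposit it receives, so Bank 5 receives 64.8·0.8820^4 and lends 64.8·0.8820^5 ≈ 34.5874 billion.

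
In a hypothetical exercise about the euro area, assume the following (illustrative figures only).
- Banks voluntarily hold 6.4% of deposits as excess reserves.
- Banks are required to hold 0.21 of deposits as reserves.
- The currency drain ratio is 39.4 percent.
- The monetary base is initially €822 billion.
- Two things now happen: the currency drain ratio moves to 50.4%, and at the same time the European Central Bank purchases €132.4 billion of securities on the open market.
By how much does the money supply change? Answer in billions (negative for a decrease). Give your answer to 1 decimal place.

€129.6 billion

Before: m₁ = (1 + 0.394) / (0.21 + 0.064 + 0.394) ≈ 2.08683, MB₁ = 822, so M₁ = 2.08683 × 822 ≈ 1715.3743 billion.
After: m₂ = (1 + 0.504) / (0.21 + 0.064 + 0.504) ≈ 1.93316, MB₂ = 822 + 132.4 = 954.4, so M₂ = 1.93316 × 954.4 ≈ 1845.0079 billion.
ΔM = M₂ − M₁ = 1845.0079 − 1715.3743 = 129.6336 billion.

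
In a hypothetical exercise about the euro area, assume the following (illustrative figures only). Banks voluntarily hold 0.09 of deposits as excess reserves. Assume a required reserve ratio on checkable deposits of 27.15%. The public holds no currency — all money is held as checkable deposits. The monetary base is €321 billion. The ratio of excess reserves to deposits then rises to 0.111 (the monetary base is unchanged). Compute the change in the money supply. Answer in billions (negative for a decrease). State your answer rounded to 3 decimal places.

-48.751 billion

Initially m₁ = 1 / (0.2715 + 0.09) ≈ 2.7662517, so M₁ = 2.7662517 × 321 ≈ 887.9668 billion.
After the change m₂ = 1 / (0.2715 + 0.111) ≈ 2.6143791, so M₂ = 2.6143791 × 321 ≈ 839.2157 billion.
ΔM = M₂ − M₁ = 839.2157 − 887.9668 = -48.7511 billion.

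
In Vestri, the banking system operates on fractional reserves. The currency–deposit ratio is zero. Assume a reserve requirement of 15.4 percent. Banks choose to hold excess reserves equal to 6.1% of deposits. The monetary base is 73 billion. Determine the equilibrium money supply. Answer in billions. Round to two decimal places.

The money multiplier is m = 1 / (rr + e) = 1 / (0.154 + 0.061) ≈ 4.65116.
So M = m × MB = 4.65116 × 73 ≈ 339.5347 billion.

339.53 billion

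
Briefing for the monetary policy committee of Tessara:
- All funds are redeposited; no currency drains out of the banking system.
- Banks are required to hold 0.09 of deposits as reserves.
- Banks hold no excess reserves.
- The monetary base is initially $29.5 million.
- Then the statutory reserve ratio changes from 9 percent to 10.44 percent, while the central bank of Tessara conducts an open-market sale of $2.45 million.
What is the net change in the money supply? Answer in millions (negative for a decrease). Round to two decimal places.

-68.68 million

Before: m₁ = 1 / (0.09) ≈ 11.11111, MB₁ = 29.5, so M₁ = 11.11111 × 29.5 ≈ 327.7777 million.
After: m₂ = 1 / (0.1044) ≈ 9.57854, MB₂ = 29.5 − 2.45 = 27.05, so M₂ = 9.57854 × 27.05 ≈ 259.0995 million.
ΔM = M₂ − M₁ = 259.0995 − 327.7777 = -68.6782 million.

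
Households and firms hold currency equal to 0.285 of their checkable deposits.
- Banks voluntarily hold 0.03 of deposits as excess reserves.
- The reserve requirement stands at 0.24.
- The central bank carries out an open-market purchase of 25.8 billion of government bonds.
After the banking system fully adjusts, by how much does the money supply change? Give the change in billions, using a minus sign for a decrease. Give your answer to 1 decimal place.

59.7 billion

The money multiplier is m = (1 + c) / (rr + e + c) = (1 + 0.285) / (0.24 + 0.03 + 0.285) ≈ 2.3153.
The purchase adds 25.8 billion of base, so ΔM = m × ΔMB = 2.3153 × (+25.8) ≈ 59.7347 billion.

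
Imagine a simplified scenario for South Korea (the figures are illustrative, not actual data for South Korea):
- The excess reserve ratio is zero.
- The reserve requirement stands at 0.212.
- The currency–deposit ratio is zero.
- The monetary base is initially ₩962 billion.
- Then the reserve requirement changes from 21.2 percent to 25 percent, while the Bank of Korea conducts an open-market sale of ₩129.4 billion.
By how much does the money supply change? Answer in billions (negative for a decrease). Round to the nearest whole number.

Before: m₁ = 1 / (0.212) ≈ 4.7170, MB₁ = 962, so M₁ = 4.7170 × 962 = 4537.754 billion.
After: m₂ = 1 / (0.25) = 4, MB₂ = 962 − 129.4 = 832.6, so M₂ = 4 × 832.6 = 3330.4 billion.
ΔM = M₂ − M₁ = 3330.4 − 4537.754 = -1207.354 billion.

-1207 billion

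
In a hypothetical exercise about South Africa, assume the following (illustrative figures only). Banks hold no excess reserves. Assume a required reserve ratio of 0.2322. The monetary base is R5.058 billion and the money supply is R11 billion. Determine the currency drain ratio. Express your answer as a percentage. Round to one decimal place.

42.1%

Using m = M/MB = 11/5.058 ≈ 2.174773. From m = (1 + c)/(c + rr + e), rearranging gives 1 + c = m·(c + rr + e), so c·(1 − m) = m·(rr + e) − 1.
Hence c = [m·(rr + e) − 1]/(1 − m) = [2.174773 × (0.2322 + 0) − 1] / (1 − 2.174773) ≈ 0.421373.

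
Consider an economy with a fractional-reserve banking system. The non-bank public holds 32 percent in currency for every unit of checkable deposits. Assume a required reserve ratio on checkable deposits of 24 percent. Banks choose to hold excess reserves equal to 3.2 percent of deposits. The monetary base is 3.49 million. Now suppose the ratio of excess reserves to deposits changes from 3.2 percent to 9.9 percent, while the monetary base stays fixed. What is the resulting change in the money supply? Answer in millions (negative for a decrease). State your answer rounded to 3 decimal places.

Initially m₁ = (1 + 0.32) / (0.24 + 0.032 + 0.32) ≈ 2.22973, so M₁ = 2.22973 × 3.49 ≈ 7.7818 million.
After the change m₂ = (1 + 0.32) / (0.24 + 0.099 + 0.32) ≈ 2.00303, so M₂ = 2.00303 × 3.49 ≈ 6.9906 million.
ΔM = M₂ − M₁ = 6.9906 − 7.7818 = -0.7912 million.

-0.791 million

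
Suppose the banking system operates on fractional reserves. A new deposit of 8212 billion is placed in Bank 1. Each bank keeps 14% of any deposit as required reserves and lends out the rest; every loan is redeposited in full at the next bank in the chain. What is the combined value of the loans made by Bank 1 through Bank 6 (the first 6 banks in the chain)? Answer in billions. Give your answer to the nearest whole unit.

Bank i lends (1 − rr)^i of the original deposit: Bank 1 lends 8212·0.8600 = 7062.3200, Bank 2 lends 8212·0.8600² = 6073.5952, and so on.
Summing a geometric series: total = 8212·[0.8600·(1 − 0.8600^6) / (1 − 0.8600)] ≈ 30036.6909 billion.

30037 billion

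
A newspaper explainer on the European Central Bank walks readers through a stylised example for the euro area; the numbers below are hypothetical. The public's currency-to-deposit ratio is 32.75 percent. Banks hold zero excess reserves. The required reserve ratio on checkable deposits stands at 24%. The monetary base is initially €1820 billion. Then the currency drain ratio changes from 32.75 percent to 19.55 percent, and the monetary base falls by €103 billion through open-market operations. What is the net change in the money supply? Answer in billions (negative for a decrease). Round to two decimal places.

Before: m₁ = (1 + 0.3275) / (0.24 + 0.3275) ≈ 2.3392070, MB₁ = 1820, so M₁ = 2.3392070 × 1820 ≈ 4257.3567 billion.
After: m₂ = (1 + 0.1955) / (0.24 + 0.1955) ≈ 2.7451206, MB₂ = 1820 − 103 = 1717, so M₂ = 2.7451206 × 1717 ≈ 4713.3721 billion.
ΔM = M₂ − M₁ = 4713.3721 − 4257.3567 = 456.0154 billion.

€456.02 billion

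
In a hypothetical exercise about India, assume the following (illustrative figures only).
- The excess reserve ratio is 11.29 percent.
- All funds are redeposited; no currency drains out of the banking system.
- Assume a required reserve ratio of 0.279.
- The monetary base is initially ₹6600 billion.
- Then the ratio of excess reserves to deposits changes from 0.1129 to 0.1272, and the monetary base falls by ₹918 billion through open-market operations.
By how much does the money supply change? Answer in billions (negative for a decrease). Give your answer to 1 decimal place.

-2852.8 billion

Before: m₁ = 1 / (0.279 + 0.1129) ≈ 2.551671, MB₁ = 6600, so M₁ = 2.551671 × 6600 = 16841.0286 billion.
After: m₂ = 1 / (0.279 + 0.1272) ≈ 2.461841, MB₂ = 6600 − 918 = 5682, so M₂ = 2.461841 × 5682 ≈ 13988.1806 billion.
ΔM = M₂ − M₁ = 13988.1806 − 16841.0286 = -2852.848 billion.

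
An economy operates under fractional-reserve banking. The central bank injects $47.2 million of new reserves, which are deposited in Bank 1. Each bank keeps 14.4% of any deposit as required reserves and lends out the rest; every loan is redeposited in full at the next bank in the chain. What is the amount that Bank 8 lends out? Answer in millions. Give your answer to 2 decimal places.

$13.61 million

Each bank lends a fraction (1 − rr) = 0.8560 of the deposit it receives, so Bank 8 receives 47.2·0.8560^7 and lends 47.2·0.8560^8 ≈ 13.6061 million.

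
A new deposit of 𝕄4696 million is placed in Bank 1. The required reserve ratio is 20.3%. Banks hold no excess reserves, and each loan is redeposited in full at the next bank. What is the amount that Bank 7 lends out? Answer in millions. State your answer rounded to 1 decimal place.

𝕄959.3 million

Each bank lends a fraction (1 − rr) = 0.7970 of the deposit it receives, so Bank 7 receives 4696·0.7970^6 and lends 4696·0.7970^7 ≈ 959.2600 million.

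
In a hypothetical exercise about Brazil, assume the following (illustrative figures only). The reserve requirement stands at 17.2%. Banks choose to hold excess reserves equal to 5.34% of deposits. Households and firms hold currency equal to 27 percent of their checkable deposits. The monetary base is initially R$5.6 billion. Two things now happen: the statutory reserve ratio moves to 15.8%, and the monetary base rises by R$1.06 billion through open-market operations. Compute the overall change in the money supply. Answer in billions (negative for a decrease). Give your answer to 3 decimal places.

Before: m₁ = (1 + 0.27) / (0.172 + 0.0534 + 0.27) ≈ 2.56358, MB₁ = 5.6, so M₁ = 2.56358 × 5.6 ≈ 14.356 billion.
After: m₂ = (1 + 0.27) / (0.158 + 0.0534 + 0.27) ≈ 2.63814, MB₂ = 5.6 + 1.06 = 6.66, so M₂ = 2.63814 × 6.66 ≈ 17.57 billion.
ΔM = M₂ − M₁ = 17.57 − 14.356 = 3.214 billion.

R$3.214 billion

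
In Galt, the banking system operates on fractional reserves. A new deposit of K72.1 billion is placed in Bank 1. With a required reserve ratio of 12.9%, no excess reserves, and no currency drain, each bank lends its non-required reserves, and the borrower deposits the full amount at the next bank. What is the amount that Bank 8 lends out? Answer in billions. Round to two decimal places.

Each bank lends a fraction (1 − rr) = 0.8710 of the deposit it receives, so Bank 8 receives 72.1·0.8710^7 and lends 72.1·0.8710^8 ≈ 23.8825 billion.

K23.88 billion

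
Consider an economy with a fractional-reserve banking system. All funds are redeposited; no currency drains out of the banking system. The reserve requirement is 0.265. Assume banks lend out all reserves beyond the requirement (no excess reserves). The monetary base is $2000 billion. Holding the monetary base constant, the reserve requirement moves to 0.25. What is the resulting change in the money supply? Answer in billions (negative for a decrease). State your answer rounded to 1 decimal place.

Initially m₁ = 1 / (0.265) ≈ 3.773585, so M₁ = 3.773585 × 2000 = 7547.17 billion.
After the change m₂ = 1 / (0.25) = 4, so M₂ = 4 × 2000 = 8000 billion.
ΔM = M₂ − M₁ = 8000 − 7547.17 = 452.83 billion.

$452.8 billion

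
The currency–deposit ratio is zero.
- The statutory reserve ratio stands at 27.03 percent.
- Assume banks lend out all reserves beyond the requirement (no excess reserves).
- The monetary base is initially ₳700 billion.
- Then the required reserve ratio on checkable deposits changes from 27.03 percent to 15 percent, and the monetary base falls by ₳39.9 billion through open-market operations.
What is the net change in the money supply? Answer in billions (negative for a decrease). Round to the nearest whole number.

₳1811 billion

Before: m₁ = 1 / (0.2703) ≈ 3.6996, MB₁ = 700, so M₁ = 3.6996 × 700 = 2589.72 billion.
After: m₂ = 1 / (0.15) ≈ 6.6667, MB₂ = 700 − 39.9 = 660.1, so M₂ = 6.6667 × 660.1 ≈ 4400.6887 billion.
ΔM = M₂ − M₁ = 4400.6887 − 2589.72 = 1810.9687 billion.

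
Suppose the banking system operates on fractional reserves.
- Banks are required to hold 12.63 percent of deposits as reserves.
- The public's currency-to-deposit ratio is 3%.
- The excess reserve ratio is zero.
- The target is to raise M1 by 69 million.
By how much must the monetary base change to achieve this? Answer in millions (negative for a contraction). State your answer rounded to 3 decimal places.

10.471 million

The money multiplier is m = (1 + c) / (rr + c) = (1 + 0.03) / (0.1263 + 0.03) ≈ 6.589891.
ΔMB = ΔM / m = (+69) / 6.589891 ≈ 10.4706 million.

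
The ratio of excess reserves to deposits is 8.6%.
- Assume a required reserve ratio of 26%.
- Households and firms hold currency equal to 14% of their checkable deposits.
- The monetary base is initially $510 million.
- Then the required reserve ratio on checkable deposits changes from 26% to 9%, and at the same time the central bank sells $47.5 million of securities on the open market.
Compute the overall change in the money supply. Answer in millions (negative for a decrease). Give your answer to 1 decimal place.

$472.2 million

Before: m₁ = (1 + 0.14) / (0.26 + 0.086 + 0.14) ≈ 2.34568, MB₁ = 510, so M₁ = 2.34568 × 510 = 1196.2968 million.
After: m₂ = (1 + 0.14) / (0.09 + 0.086 + 0.14) ≈ 3.60759, MB₂ = 510 − 47.5 = 462.5, so M₂ = 3.60759 × 462.5 ≈ 1668.5104 million.
ΔM = M₂ − M₁ = 1668.5104 − 1196.2968 = 472.2136 million.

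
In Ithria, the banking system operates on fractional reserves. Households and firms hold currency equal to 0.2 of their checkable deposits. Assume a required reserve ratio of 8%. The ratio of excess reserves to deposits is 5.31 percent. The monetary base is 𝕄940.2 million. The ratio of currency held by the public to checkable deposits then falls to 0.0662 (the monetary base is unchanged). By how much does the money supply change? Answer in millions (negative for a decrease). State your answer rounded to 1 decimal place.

Initially m₁ = (1 + 0.2) / (0.08 + 0.0531 + 0.2) ≈ 3.60252, so M₁ = 3.60252 × 940.2 ≈ 3387.0893 million.
After the change m₂ = (1 + 0.0662) / (0.08 + 0.0531 + 0.0662) ≈ 5.34972, so M₂ = 5.34972 × 940.2 ≈ 5029.8067 million.
ΔM = M₂ − M₁ = 5029.8067 − 3387.0893 = 1642.7174 million.

𝕄1642.7 million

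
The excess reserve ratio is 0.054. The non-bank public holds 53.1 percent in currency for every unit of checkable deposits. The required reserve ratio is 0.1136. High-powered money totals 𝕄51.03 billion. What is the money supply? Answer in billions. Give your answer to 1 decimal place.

𝕄111.8 billion

The money multiplier is m = (1 + c) / (rr + e + c) = (1 + 0.531) / (0.1136 + 0.054 + 0.531) ≈ 2.1915.
So M = m × MB = 2.1915 × 51.03 ≈ 111.8322 billion.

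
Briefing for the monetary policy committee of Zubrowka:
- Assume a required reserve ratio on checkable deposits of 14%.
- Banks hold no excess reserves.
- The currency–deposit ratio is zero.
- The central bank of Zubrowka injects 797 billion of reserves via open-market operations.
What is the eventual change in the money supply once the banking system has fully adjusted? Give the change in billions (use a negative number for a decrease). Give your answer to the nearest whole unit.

5693 billion

The simple money multiplier is m = 1/rr = 1/0.14 ≈ 7.1429.
An open-market purchase increases the monetary base by 797 billion, so ΔM = m × ΔMB = 7.1429 × 797 = 5692.8913 billion.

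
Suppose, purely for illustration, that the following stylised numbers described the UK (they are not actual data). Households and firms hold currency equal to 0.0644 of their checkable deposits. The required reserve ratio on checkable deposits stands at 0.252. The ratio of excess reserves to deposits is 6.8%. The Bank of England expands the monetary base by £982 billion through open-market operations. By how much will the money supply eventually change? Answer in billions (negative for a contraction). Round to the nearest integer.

The money multiplier is m = (1 + c) / (rr + e + c) = (1 + 0.0644) / (0.252 + 0.068 + 0.0644) ≈ 2.7690.
The purchase adds 982 billion of base, so ΔM = m × ΔMB = 2.7690 × (+982) = 2719.158 billion.

£2719 billion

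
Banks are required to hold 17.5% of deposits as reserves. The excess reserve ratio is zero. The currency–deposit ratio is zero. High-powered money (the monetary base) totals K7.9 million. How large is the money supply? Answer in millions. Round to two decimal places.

With no currency drain or excess reserves, the money multiplier is m = 1/rr = 1/0.175 ≈ 5.7143.
Money supply M = m × MB = 5.7143 × 7.9 ≈ 45.143 million.

K45.14 million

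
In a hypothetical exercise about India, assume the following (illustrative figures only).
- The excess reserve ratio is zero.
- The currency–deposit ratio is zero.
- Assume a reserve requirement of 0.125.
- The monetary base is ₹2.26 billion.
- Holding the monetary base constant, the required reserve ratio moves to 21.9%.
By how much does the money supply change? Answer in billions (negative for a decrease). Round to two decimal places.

Initially m₁ = 1 / (0.125) = 8, so M₁ = 8 × 2.26 = 18.08 billion.
After the change m₂ = 1 / (0.219) ≈ 4.5662, so M₂ = 4.5662 × 2.26 ≈ 10.3196 billion.
ΔM = M₂ − M₁ = 10.3196 − 18.08 = -7.7604 billion.

-7.76 billion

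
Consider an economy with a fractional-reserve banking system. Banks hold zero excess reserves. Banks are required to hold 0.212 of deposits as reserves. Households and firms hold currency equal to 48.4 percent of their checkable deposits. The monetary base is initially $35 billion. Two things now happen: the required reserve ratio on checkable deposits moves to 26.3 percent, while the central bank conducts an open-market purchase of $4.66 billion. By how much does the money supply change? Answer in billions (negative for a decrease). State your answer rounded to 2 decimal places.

Before: m₁ = (1 + 0.484) / (0.212 + 0.484) ≈ 2.13218, MB₁ = 35, so M₁ = 2.13218 × 35 = 74.6263 billion.
After: m₂ = (1 + 0.484) / (0.263 + 0.484) ≈ 1.98661, MB₂ = 35 + 4.66 = 39.66, so M₂ = 1.98661 × 39.66 ≈ 78.789 billion.
ΔM = M₂ − M₁ = 78.789 − 74.6263 = 4.1627 billion.

$4.16 billion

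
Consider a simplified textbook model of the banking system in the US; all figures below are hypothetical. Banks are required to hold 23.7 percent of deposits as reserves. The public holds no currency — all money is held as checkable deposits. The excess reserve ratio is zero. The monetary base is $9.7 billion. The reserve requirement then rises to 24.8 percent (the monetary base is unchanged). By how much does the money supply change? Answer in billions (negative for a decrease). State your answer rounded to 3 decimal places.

-1.815 billion

Initially m₁ = 1 / (0.237) ≈ 4.21941, so M₁ = 4.21941 × 9.7 ≈ 40.9283 billion.
After the change m₂ = 1 / (0.248) ≈ 4.03226, so M₂ = 4.03226 × 9.7 ≈ 39.1129 billion.
ΔM = M₂ − M₁ = 39.1129 − 40.9283 = -1.8154 billion.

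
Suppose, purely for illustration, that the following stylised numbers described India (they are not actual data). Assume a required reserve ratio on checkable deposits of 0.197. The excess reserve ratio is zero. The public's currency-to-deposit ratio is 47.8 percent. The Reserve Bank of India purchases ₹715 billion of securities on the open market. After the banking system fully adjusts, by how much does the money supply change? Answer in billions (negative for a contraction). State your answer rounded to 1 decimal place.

₹1565.6 billion

The money multiplier is m = (1 + c) / (rr + c) = (1 + 0.478) / (0.197 + 0.478) ≈ 2.18963.
The purchase adds 715 billion of base, so ΔM = m × ΔMB = 2.18963 × (+715) ≈ 1565.5855 billion.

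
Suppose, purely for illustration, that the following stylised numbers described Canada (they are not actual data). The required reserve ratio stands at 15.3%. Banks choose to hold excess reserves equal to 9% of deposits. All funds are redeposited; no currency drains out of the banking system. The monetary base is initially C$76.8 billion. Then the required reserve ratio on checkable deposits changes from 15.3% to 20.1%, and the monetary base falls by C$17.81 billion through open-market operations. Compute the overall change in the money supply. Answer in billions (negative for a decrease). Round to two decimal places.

-113.33 billion

Before: m₁ = 1 / (0.153 + 0.09) ≈ 4.11523, MB₁ = 76.8, so M₁ = 4.11523 × 76.8 ≈ 316.0497 billion.
After: m₂ = 1 / (0.201 + 0.09) ≈ 3.43643, MB₂ = 76.8 − 17.81 = 58.99, so M₂ = 3.43643 × 58.99 ≈ 202.715 billion.
ΔM = M₂ − M₁ = 202.715 − 316.0497 = -113.3347 billion.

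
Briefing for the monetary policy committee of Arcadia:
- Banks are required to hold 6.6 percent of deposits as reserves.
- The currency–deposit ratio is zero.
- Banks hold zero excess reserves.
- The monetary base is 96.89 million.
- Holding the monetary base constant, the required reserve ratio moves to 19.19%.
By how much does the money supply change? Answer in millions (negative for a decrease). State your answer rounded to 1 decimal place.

-963.1 million

Initially m₁ = 1 / (0.066) ≈ 15.1515, so M₁ = 15.1515 × 96.89 ≈ 1468.0288 million.
After the change m₂ = 1 / (0.1919) ≈ 5.2110, so M₂ = 5.2110 × 96.89 ≈ 504.8938 million.
ΔM = M₂ − M₁ = 504.8938 − 1468.0288 = -963.135 million.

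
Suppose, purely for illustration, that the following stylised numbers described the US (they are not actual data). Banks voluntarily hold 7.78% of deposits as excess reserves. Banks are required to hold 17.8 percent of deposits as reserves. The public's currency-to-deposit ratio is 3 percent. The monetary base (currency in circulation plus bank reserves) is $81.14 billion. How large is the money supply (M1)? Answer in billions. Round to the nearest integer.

$292 billion

The money multiplier is m = (1 + c) / (rr + e + c) = (1 + 0.03) / (0.178 + 0.0778 + 0.03) ≈ 3.6039.
So M = m × MB = 3.6039 × 81.14 ≈ 292.4204 billion.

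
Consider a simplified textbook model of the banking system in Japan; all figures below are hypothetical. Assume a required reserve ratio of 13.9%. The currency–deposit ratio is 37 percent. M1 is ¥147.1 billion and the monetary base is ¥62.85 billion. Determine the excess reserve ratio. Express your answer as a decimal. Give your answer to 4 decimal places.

Using m = M/MB = 147.1/62.85 ≈ 2.340493. Since m = (1 + c)/(c + rr + e), the denominator satisfies c + rr + e = (1 + c)/m = (1 + 0.37) / 2.340493 ≈ 0.585347.
With c = 0.37 and rr = 0.139, the excess reserve ratio is 0.585347 − 0.37 − 0.139 = 0.076347.

0.0763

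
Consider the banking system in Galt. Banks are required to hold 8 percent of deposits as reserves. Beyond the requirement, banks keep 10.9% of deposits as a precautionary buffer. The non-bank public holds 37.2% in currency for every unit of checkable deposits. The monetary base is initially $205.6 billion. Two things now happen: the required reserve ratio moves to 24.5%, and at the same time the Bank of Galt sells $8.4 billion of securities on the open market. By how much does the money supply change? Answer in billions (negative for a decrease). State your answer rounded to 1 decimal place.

Before: m₁ = (1 + 0.372) / (0.08 + 0.109 + 0.372) ≈ 2.44563, MB₁ = 205.6, so M₁ = 2.44563 × 205.6 ≈ 502.8215 billion.
After: m₂ = (1 + 0.372) / (0.245 + 0.109 + 0.372) ≈ 1.88981, MB₂ = 205.6 − 8.4 = 197.2, so M₂ = 1.88981 × 197.2 ≈ 372.6705 billion.
ΔM = M₂ − M₁ = 372.6705 − 502.8215 = -130.151 billion.

-130.2 billion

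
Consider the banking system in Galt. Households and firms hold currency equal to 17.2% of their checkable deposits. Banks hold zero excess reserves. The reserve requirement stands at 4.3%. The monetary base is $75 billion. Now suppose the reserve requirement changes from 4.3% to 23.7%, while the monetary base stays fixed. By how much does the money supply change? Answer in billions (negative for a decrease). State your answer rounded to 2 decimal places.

-193.92 billion

Initially m₁ = (1 + 0.172) / (0.043 + 0.172) ≈ 5.45116, so M₁ = 5.45116 × 75 = 408.837 billion.
After the change m₂ = (1 + 0.172) / (0.237 + 0.172) ≈ 2.86553, so M₂ = 2.86553 × 75 ≈ 214.9147 billion.
ΔM = M₂ − M₁ = 214.9147 − 408.837 = -193.9223 billion.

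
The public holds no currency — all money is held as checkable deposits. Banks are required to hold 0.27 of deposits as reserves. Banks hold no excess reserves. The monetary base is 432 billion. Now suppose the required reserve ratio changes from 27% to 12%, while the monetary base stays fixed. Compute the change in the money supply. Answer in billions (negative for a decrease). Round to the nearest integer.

Initially m₁ = 1 / (0.27) ≈ 3.7037, so M₁ = 3.7037 × 432 = 1599.9984 billion.
After the change m₂ = 1 / (0.12) ≈ 8.3333, so M₂ = 8.3333 × 432 = 3599.9856 billion.
ΔM = M₂ − M₁ = 3599.9856 − 1599.9984 = 1999.9872 billion.

2000 billion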